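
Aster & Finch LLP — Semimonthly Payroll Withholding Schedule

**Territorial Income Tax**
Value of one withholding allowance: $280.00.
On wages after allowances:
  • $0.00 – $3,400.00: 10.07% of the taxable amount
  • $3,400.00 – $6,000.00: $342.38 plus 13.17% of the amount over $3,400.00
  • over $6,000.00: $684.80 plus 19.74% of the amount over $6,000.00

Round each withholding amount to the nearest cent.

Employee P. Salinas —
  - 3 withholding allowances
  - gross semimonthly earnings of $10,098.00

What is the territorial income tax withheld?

Territorial Income Tax: taxable = $10,098.00 − 3×$280.00 = $9,258.00
  $684.80 + 19.74% × ($9,258.00 − $6,000.00) = $684.80 + 19.74% × $3,258.00 = $1,327.93

$1,327.93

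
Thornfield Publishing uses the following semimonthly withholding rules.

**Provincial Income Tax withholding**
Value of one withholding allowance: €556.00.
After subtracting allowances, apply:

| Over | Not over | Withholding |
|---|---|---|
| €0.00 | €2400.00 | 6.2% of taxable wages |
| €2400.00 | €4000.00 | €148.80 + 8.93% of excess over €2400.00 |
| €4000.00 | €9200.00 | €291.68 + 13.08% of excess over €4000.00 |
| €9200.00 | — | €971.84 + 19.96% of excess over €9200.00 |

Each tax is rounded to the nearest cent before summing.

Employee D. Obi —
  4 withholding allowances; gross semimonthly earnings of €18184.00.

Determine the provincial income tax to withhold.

Provincial Income Tax: taxable = €18184.00 − 4×€556.00 = €15960.00
  €971.84 + 19.96% × (€15960.00 − €9200.00) = €971.84 + 19.96% × €6760.00 = €2321.14

€2321.14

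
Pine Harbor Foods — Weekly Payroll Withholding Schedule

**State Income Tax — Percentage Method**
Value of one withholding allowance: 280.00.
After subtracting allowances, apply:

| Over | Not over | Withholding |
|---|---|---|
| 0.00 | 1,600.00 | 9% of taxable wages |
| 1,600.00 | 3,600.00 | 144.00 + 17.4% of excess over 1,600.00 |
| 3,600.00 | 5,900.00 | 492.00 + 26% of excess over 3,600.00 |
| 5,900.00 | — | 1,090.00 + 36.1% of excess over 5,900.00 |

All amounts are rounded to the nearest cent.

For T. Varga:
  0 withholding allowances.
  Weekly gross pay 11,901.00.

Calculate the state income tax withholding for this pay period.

3,256.36

State Income Tax: taxable = 11,901.00
  1,090.00 + 36.1% × (11,901.00 − 5,900.00) = 1,090.00 + 36.1% × 6,001.00 = 3,256.36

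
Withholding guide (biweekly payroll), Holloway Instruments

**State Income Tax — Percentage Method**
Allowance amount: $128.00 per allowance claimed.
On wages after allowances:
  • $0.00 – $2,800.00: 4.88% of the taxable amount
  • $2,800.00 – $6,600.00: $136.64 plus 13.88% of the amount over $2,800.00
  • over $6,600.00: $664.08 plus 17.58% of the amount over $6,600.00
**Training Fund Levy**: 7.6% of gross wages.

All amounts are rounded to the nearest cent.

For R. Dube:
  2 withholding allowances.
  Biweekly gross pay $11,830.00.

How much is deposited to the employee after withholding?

State Income Tax: taxable = $11,830.00 − 2×$128.00 = $11,574.00
  $664.08 + 17.58% × ($11,574.00 − $6,600.00) = $664.08 + 17.58% × $4,974.00 = $1,538.51
Training Fund Levy: 7.6% × $11,830.00 = $899.08
Total withheld: $1,538.51 + $899.08 = $2,437.59
Net pay: $11,830.00 − $2,437.59 = $9,392.41

$9,392.41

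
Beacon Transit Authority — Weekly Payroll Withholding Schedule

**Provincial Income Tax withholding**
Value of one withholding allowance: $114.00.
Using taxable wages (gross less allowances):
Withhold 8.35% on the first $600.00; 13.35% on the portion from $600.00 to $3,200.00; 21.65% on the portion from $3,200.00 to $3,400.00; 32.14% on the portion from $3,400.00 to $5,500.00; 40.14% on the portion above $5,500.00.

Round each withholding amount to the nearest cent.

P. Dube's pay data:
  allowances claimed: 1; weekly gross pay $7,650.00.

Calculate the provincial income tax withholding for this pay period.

$1,932.69

Provincial Income Tax: taxable = $7,650.00 − 1×$114.00 = $7,536.00
  $1,115.44 + 40.14% × ($7,536.00 − $5,500.00) = $1,115.44 + 40.14% × $2,036.00 = $1,932.69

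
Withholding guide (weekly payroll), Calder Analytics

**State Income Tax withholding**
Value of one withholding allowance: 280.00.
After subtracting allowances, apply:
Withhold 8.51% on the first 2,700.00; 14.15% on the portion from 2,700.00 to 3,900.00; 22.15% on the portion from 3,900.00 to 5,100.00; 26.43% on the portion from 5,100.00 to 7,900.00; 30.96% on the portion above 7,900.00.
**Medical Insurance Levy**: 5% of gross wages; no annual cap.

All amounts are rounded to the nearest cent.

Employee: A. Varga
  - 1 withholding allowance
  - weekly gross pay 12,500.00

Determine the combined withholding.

State Income Tax: taxable = 12,500.00 − 1×280.00 = 12,220.00
  1,405.41 + 30.96% × (12,220.00 − 7,900.00) = 1,405.41 + 30.96% × 4,320.00 = 2,742.88
Medical Insurance Levy: 5% × 12,500.00 = 625.00
Total: 2,742.88 + 625.00 = 3,367.88

3,367.88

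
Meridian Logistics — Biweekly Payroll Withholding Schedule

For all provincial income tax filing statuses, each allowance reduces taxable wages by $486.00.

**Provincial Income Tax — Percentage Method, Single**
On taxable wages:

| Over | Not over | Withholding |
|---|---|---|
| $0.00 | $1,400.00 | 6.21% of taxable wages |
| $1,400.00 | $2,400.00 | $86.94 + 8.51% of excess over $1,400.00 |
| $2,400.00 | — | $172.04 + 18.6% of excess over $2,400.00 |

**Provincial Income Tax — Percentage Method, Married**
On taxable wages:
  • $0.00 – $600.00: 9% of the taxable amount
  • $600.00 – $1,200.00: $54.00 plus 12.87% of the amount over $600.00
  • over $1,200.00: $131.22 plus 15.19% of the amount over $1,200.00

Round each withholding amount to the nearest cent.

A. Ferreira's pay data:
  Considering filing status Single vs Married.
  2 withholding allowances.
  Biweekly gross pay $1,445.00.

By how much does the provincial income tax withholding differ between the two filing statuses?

$13.20

Provincial Income Tax (Single): taxable = $1,445.00 − 2×$486.00 = $473.00
  6.21% × $473.00 = $29.37
Provincial Income Tax (Married): taxable = $1,445.00 − 2×$486.00 = $473.00
  9% × $473.00 = $42.57
Difference: |$29.37 − $42.57| = $13.20 (higher under Married)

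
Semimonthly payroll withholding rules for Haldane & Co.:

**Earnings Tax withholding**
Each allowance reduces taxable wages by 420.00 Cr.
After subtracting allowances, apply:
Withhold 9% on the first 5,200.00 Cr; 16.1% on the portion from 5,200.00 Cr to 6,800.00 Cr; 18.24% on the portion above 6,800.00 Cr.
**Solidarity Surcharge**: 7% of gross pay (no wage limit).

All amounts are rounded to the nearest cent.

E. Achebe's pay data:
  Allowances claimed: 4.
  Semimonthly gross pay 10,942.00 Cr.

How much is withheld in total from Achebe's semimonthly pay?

1,940.61 Cr

Earnings Tax: taxable = 10,942.00 Cr − 4×420.00 Cr = 9,262.00 Cr
  725.60 Cr + 18.24% × (9,262.00 Cr − 6,800.00 Cr) = 725.60 Cr + 18.24% × 2,462.00 Cr = 1,174.67 Cr
Solidarity Surcharge: 7% × 10,942.00 Cr = 765.94 Cr
Total: 1,174.67 Cr + 765.94 Cr = 1,940.61 Cr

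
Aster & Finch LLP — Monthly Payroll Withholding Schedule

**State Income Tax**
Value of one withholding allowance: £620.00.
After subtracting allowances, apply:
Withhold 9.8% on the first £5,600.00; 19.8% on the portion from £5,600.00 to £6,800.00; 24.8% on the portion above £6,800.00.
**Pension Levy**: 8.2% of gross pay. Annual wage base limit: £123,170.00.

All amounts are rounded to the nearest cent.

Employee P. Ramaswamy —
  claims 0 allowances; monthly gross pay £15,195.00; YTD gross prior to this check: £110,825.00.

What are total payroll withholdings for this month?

£3,880.65

State Income Tax: taxable = £15,195.00
  £786.40 + 24.8% × (£15,195.00 − £6,800.00) = £786.40 + 24.8% × £8,395.00 = £2,868.36
Pension Levy: cap £123,170.00 − YTD £110,825.00 = £12,345.00 subject; 8.2% × £12,345.00 = £1,012.29
Total: £2,868.36 + £1,012.29 = £3,880.65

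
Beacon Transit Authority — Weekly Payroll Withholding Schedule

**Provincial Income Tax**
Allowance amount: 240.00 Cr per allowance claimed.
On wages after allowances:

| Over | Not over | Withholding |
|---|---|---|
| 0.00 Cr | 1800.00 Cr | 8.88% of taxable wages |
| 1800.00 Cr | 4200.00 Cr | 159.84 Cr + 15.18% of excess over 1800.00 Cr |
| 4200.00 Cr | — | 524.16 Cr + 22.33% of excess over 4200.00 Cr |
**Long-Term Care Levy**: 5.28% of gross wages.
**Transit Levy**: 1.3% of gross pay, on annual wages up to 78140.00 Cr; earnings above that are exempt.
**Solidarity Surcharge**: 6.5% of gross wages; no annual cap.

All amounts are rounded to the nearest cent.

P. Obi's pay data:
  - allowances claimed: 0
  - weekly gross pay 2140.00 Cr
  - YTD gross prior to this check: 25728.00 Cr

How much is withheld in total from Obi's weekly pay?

491.36 Cr

Provincial Income Tax: taxable = 2140.00 Cr
  159.84 Cr + 15.18% × (2140.00 Cr − 1800.00 Cr) = 159.84 Cr + 15.18% × 340.00 Cr = 211.45 Cr
Long-Term Care Levy: 5.28% × 2140.00 Cr = 112.99 Cr
Transit Levy: 1.3% × 2140.00 Cr = 27.82 Cr
Solidarity Surcharge: 6.5% × 2140.00 Cr = 139.10 Cr
Total: 211.45 Cr + 112.99 Cr + 27.82 Cr + 139.10 Cr = 491.36 Cr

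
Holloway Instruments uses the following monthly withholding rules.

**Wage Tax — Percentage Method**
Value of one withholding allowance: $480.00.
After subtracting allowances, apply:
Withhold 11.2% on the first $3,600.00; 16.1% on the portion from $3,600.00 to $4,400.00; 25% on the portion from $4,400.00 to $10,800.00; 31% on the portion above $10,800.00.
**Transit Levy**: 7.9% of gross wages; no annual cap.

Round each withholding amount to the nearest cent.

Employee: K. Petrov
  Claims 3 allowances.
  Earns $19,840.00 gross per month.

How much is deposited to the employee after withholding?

Wage Tax: taxable = $19,840.00 − 3×$480.00 = $18,400.00
  $2,132.00 + 31% × ($18,400.00 − $10,800.00) = $2,132.00 + 31% × $7,600.00 = $4,488.00
Transit Levy: 7.9% × $19,840.00 = $1,567.36
Total withheld: $4,488.00 + $1,567.36 = $6,055.36
Net pay: $19,840.00 − $6,055.36 = $13,784.64

$13,784.64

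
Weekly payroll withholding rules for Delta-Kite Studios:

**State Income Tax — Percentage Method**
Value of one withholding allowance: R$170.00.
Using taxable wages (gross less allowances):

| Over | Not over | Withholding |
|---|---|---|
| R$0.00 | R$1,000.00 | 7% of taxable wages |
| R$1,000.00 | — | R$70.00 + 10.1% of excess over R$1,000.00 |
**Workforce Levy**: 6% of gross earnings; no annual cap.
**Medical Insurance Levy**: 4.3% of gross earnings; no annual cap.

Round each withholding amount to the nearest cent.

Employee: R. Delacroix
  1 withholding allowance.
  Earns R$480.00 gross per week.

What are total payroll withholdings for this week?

State Income Tax: taxable = R$480.00 − 1×R$170.00 = R$310.00
  7% × R$310.00 = R$21.70
Workforce Levy: 6% × R$480.00 = R$28.80
Medical Insurance Levy: 4.3% × R$480.00 = R$20.64
Total: R$21.70 + R$28.80 + R$20.64 = R$71.14

R$71.14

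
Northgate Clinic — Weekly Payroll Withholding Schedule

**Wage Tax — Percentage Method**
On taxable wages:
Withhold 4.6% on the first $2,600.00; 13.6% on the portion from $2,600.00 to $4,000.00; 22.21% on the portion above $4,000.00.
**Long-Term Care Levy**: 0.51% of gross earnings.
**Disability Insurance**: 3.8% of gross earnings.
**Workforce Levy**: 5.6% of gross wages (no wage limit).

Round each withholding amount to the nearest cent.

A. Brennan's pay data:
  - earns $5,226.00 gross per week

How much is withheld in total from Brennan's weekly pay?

Wage Tax: taxable = $5,226.00
  $310.00 + 22.21% × ($5,226.00 − $4,000.00) = $310.00 + 22.21% × $1,226.00 = $582.29
Long-Term Care Levy: 0.51% × $5,226.00 = $26.65
Disability Insurance: 3.8% × $5,226.00 = $198.59
Workforce Levy: 5.6% × $5,226.00 = $292.66
Total: $582.29 + $26.65 + $198.59 + $292.66 = $1,100.19

$1,100.19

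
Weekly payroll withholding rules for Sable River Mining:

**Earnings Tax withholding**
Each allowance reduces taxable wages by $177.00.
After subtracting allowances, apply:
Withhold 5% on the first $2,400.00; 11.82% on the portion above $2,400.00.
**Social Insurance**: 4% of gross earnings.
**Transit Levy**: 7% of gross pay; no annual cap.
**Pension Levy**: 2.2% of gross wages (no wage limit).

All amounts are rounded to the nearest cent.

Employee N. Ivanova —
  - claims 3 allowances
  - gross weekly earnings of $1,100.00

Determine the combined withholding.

Earnings Tax: taxable = $1,100.00 − 3×$177.00 = $569.00
  5% × $569.00 = $28.45
Social Insurance: 4% × $1,100.00 = $44.00
Transit Levy: 7% × $1,100.00 = $77.00
Pension Levy: 2.2% × $1,100.00 = $24.20
Total: $28.45 + $44.00 + $77.00 + $24.20 = $173.65

$173.65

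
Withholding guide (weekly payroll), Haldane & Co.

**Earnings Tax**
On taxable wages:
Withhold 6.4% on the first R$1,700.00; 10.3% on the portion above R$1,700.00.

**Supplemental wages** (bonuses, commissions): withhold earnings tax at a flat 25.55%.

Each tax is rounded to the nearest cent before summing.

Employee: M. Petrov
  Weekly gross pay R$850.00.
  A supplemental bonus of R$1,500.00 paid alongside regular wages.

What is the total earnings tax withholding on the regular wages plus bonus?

R$437.65

Earnings Tax: taxable = R$850.00
  6.4% × R$850.00 = R$54.40
Supplemental (25.55% flat on bonus): 25.55% × R$1,500.00 = R$383.25
Total earnings tax: R$54.40 + R$383.25 = R$437.65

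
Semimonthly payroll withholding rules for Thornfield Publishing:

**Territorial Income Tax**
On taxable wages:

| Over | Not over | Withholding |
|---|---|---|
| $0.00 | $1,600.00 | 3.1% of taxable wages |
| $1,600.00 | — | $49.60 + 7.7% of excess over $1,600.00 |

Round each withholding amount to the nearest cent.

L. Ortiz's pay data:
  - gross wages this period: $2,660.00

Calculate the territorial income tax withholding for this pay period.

$131.22

Territorial Income Tax: taxable = $2,660.00
  $49.60 + 7.7% × ($2,660.00 − $1,600.00) = $49.60 + 7.7% × $1,060.00 = $131.22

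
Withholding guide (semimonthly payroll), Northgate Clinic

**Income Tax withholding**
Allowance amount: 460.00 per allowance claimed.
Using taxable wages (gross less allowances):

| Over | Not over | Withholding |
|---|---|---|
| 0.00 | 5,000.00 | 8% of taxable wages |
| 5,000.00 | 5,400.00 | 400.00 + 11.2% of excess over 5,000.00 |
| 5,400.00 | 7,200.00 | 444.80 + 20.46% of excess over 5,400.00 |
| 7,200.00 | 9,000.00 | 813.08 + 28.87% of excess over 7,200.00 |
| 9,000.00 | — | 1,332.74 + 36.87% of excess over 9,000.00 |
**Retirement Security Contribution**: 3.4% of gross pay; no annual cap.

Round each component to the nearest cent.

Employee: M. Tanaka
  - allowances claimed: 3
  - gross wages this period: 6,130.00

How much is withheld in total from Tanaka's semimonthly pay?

Income Tax: taxable = 6,130.00 − 3×460.00 = 4,750.00
  8% × 4,750.00 = 380.00
Retirement Security Contribution: 3.4% × 6,130.00 = 208.42
Total: 380.00 + 208.42 = 588.42

588.42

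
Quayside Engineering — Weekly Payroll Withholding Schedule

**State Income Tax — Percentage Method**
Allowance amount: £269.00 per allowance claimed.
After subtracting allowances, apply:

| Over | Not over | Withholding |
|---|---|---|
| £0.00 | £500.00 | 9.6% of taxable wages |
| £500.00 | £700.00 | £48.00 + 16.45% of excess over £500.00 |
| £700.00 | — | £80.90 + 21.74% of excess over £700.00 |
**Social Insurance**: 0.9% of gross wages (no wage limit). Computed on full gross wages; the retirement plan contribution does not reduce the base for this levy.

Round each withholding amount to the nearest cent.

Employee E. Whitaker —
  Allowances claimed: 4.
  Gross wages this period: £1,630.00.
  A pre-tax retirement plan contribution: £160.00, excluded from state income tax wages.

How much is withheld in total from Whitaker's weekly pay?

State Income Tax: taxable = £1,630.00 − £160.00 − 4×£269.00 = £394.00
  9.6% × £394.00 = £37.82
Social Insurance: 0.9% × £1,630.00 = £14.67
Total: £37.82 + £14.67 = £52.49

£52.49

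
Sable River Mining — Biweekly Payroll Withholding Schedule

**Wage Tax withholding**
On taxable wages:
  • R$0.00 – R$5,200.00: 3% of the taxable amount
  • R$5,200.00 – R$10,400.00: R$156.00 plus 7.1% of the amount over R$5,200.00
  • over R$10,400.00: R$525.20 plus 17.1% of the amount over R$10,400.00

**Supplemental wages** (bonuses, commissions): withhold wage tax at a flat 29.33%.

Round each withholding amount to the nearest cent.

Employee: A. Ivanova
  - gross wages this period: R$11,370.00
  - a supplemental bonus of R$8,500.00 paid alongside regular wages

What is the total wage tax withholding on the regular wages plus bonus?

Wage Tax: taxable = R$11,370.00
  R$525.20 + 17.1% × (R$11,370.00 − R$10,400.00) = R$525.20 + 17.1% × R$970.00 = R$691.07
Supplemental (29.33% flat on bonus): 29.33% × R$8,500.00 = R$2,493.05
Total wage tax: R$691.07 + R$2,493.05 = R$3,184.12

R$3,184.12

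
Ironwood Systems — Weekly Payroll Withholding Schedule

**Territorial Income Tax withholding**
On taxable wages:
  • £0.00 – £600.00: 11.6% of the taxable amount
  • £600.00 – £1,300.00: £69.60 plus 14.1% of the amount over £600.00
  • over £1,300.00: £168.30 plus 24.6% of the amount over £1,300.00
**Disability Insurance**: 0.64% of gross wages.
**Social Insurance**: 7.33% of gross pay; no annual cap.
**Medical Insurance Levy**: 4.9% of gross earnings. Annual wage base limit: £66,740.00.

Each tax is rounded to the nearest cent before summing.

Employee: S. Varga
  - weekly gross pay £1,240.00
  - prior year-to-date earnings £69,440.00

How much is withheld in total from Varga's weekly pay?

£258.67

Territorial Income Tax: taxable = £1,240.00
  £69.60 + 14.1% × (£1,240.00 − £600.00) = £69.60 + 14.1% × £640.00 = £159.84
Disability Insurance: 0.64% × £1,240.00 = £7.94
Social Insurance: 7.33% × £1,240.00 = £90.89
Medical Insurance Levy: YTD £69,440.00 ≥ cap £66,740.00 → £0.00
Total: £159.84 + £7.94 + £90.89 + £0.00 = £258.67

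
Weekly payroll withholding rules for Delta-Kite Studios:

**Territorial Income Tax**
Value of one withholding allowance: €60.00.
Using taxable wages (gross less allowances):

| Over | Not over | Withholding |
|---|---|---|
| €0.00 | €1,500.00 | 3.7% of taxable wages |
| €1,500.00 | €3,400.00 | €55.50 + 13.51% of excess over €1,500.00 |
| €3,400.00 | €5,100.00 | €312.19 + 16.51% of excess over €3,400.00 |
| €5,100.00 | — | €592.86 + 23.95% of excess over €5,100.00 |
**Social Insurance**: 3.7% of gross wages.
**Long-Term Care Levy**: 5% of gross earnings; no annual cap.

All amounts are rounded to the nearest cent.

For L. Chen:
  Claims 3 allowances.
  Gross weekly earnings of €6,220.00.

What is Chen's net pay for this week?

€4,860.87

Territorial Income Tax: taxable = €6,220.00 − 3×€60.00 = €6,040.00
  €592.86 + 23.95% × (€6,040.00 − €5,100.00) = €592.86 + 23.95% × €940.00 = €817.99
Social Insurance: 3.7% × €6,220.00 = €230.14
Long-Term Care Levy: 5% × €6,220.00 = €311.00
Total withheld: €817.99 + €230.14 + €311.00 = €1,359.13
Net pay: €6,220.00 − €1,359.13 = €4,860.87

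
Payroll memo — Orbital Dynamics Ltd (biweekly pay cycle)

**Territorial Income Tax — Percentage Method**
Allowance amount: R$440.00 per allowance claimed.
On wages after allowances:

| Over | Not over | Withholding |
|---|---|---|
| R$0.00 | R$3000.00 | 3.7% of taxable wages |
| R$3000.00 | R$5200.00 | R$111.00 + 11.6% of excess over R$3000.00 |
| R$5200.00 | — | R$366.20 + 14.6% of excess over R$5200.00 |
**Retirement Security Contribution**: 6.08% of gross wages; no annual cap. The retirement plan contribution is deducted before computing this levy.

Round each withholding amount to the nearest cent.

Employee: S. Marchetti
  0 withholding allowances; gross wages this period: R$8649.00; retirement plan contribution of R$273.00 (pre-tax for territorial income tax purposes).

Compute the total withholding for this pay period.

R$1339.16

Territorial Income Tax: taxable = R$8649.00 − R$273.00 = R$8376.00
  R$366.20 + 14.6% × (R$8376.00 − R$5200.00) = R$366.20 + 14.6% × R$3176.00 = R$829.90
Retirement Security Contribution: 6.08% × R$8376.00 = R$509.26
Total: R$829.90 + R$509.26 = R$1339.16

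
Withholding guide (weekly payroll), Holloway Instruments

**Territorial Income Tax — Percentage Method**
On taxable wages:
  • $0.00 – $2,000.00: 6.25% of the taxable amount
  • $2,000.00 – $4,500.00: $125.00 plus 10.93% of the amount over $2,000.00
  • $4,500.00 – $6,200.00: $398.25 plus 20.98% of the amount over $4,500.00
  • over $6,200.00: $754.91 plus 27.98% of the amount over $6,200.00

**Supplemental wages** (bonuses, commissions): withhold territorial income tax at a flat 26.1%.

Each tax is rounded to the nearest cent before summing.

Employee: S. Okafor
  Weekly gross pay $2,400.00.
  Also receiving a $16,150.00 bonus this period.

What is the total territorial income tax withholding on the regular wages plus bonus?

$4,383.87

Territorial Income Tax: taxable = $2,400.00
  $125.00 + 10.93% × ($2,400.00 − $2,000.00) = $125.00 + 10.93% × $400.00 = $168.72
Supplemental (26.1% flat on bonus): 26.1% × $16,150.00 = $4,215.15
Total territorial income tax: $168.72 + $4,215.15 = $4,383.87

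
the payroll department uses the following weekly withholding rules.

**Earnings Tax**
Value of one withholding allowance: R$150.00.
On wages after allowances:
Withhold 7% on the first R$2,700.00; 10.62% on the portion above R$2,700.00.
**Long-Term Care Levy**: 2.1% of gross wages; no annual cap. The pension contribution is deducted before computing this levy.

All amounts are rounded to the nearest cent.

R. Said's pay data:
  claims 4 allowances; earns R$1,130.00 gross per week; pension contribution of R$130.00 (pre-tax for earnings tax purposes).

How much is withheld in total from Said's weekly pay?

R$49.00

Earnings Tax: taxable = R$1,130.00 − R$130.00 − 4×R$150.00 = R$400.00
  7% × R$400.00 = R$28.00
Long-Term Care Levy: 2.1% × R$1,000.00 = R$21.00
Total: R$28.00 + R$21.00 = R$49.00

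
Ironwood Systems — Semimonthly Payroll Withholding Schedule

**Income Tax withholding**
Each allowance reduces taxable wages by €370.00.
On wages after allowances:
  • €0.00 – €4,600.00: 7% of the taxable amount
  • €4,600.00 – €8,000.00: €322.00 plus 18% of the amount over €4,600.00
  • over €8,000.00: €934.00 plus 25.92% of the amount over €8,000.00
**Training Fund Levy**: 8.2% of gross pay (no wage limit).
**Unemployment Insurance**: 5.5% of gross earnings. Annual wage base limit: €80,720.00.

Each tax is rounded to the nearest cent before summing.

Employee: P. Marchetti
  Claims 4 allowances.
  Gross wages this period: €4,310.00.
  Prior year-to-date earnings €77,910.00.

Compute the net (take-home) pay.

Income Tax: taxable = €4,310.00 − 4×€370.00 = €2,830.00
  7% × €2,830.00 = €198.10
Training Fund Levy: 8.2% × €4,310.00 = €353.42
Unemployment Insurance: cap €80,720.00 − YTD €77,910.00 = €2,810.00 subject; 5.5% × €2,810.00 = €154.55
Total withheld: €198.10 + €353.42 + €154.55 = €706.07
Net pay: €4,310.00 − €706.07 = €3,603.93

€3,603.93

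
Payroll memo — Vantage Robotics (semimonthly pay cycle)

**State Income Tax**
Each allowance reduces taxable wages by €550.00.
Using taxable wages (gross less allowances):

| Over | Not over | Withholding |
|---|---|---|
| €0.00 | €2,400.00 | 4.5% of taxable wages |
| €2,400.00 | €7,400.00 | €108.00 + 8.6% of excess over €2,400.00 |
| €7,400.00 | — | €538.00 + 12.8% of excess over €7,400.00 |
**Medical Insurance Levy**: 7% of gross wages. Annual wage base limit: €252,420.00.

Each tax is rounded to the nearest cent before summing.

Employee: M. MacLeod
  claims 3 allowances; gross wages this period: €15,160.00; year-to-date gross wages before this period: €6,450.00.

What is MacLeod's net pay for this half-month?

State Income Tax: taxable = €15,160.00 − 3×€550.00 = €13,510.00
  €538.00 + 12.8% × (€13,510.00 − €7,400.00) = €538.00 + 12.8% × €6,110.00 = €1,320.08
Medical Insurance Levy: 7% × €15,160.00 = €1,061.20
Total withheld: €1,320.08 + €1,061.20 = €2,381.28
Net pay: €15,160.00 − €2,381.28 = €12,778.72

€12,778.72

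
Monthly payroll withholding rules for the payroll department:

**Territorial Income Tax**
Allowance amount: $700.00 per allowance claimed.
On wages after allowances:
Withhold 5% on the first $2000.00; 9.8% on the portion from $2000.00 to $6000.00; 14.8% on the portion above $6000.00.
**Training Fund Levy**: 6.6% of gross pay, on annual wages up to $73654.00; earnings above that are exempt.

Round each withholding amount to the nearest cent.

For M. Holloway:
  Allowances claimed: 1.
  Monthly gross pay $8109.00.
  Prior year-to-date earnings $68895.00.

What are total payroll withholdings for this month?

$1014.62

Territorial Income Tax: taxable = $8109.00 − 1×$700.00 = $7409.00
  $492.00 + 14.8% × ($7409.00 − $6000.00) = $492.00 + 14.8% × $1409.00 = $700.53
Training Fund Levy: cap $73654.00 − YTD $68895.00 = $4759.00 subject; 6.6% × $4759.00 = $314.09
Total: $700.53 + $314.09 = $1014.62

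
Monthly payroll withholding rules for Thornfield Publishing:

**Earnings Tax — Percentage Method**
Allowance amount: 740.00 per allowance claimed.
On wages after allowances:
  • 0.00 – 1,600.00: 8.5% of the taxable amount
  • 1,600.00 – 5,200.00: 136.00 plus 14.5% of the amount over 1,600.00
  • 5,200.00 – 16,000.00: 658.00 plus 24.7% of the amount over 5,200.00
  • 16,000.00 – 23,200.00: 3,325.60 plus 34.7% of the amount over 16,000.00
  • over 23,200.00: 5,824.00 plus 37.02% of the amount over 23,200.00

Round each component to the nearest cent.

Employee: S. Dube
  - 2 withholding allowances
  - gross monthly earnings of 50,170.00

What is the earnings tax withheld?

Earnings Tax: taxable = 50,170.00 − 2×740.00 = 48,690.00
  5,824.00 + 37.02% × (48,690.00 − 23,200.00) = 5,824.00 + 37.02% × 25,490.00 = 15,260.40

15,260.40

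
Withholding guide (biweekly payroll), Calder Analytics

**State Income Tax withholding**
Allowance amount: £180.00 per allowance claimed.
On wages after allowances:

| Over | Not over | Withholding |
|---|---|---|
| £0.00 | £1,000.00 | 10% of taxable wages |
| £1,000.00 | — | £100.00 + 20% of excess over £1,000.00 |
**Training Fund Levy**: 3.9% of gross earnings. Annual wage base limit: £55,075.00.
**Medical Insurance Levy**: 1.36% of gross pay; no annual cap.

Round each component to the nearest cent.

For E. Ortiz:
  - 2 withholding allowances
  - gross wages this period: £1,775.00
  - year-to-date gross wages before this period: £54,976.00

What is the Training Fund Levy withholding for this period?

£3.86

Training Fund Levy: cap £55,075.00 − YTD £54,976.00 = £99.00 subject; 3.9% × £99.00 = £3.86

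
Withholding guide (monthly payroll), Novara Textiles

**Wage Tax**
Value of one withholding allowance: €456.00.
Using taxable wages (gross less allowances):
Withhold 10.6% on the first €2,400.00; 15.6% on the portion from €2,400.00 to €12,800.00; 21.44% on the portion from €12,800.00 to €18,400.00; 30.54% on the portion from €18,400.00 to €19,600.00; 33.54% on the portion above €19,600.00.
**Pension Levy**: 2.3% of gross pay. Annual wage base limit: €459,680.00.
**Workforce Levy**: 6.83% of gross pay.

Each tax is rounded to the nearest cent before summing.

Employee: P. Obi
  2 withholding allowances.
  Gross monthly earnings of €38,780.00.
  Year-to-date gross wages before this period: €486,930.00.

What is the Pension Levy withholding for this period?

€0.00

Pension Levy: YTD €486,930.00 ≥ cap €459,680.00 → €0.00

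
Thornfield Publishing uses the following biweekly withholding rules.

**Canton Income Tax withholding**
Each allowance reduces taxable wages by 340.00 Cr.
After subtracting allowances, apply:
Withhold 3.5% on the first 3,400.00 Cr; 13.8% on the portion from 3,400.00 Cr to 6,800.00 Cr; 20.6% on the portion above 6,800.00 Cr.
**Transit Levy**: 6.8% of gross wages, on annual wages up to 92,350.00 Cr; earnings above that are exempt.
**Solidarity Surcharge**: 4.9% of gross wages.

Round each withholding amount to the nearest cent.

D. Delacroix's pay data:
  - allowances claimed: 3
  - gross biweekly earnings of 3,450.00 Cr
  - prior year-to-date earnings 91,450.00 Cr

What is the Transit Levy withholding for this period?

61.20 Cr

Transit Levy: cap 92,350.00 Cr − YTD 91,450.00 Cr = 900.00 Cr subject; 6.8% × 900.00 Cr = 61.20 Cr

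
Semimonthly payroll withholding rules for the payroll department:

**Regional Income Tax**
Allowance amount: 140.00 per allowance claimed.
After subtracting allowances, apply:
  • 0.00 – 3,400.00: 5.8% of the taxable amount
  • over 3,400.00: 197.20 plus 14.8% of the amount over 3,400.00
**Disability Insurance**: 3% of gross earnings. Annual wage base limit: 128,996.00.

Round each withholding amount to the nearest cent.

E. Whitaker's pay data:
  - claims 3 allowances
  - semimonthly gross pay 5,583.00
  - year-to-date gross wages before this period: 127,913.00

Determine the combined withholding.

Regional Income Tax: taxable = 5,583.00 − 3×140.00 = 5,163.00
  197.20 + 14.8% × (5,163.00 − 3,400.00) = 197.20 + 14.8% × 1,763.00 = 458.12
Disability Insurance: cap 128,996.00 − YTD 127,913.00 = 1,083.00 subject; 3% × 1,083.00 = 32.49
Total: 458.12 + 32.49 = 490.61

490.61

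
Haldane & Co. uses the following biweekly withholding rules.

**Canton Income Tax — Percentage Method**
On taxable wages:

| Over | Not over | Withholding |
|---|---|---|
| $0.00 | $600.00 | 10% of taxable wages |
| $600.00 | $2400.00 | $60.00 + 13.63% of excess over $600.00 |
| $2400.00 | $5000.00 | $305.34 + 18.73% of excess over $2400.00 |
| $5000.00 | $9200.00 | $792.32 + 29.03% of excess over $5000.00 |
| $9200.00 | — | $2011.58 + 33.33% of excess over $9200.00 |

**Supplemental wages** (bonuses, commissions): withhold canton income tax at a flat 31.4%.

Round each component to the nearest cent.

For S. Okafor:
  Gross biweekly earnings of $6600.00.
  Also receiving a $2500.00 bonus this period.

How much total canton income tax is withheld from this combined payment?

Canton Income Tax: taxable = $6600.00
  $792.32 + 29.03% × ($6600.00 − $5000.00) = $792.32 + 29.03% × $1600.00 = $1256.80
Supplemental (31.4% flat on bonus): 31.4% × $2500.00 = $785.00
Total canton income tax: $1256.80 + $785.00 = $2041.80

$2041.80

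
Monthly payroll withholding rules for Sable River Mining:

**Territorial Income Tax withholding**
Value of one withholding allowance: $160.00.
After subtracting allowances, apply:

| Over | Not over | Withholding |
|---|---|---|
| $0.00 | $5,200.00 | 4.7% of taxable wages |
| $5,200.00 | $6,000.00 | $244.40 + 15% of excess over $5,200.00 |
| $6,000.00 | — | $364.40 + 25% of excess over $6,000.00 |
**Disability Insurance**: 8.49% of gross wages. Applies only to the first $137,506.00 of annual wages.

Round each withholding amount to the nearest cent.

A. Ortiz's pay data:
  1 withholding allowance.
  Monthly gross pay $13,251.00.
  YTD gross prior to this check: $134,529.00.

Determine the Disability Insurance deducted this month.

$252.75

Disability Insurance: cap $137,506.00 − YTD $134,529.00 = $2,977.00 subject; 8.49% × $2,977.00 = $252.75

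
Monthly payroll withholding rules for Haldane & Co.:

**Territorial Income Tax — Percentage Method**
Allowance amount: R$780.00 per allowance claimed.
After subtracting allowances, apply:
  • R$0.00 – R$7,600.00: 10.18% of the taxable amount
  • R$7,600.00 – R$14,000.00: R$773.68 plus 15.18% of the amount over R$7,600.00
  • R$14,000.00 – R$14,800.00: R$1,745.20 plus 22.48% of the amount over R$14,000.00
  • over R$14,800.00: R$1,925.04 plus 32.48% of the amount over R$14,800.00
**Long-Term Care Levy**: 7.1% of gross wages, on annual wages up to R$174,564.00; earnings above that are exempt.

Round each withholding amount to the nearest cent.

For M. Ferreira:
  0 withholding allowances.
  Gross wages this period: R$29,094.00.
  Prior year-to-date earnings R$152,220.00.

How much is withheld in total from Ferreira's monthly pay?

Territorial Income Tax: taxable = R$29,094.00
  R$1,925.04 + 32.48% × (R$29,094.00 − R$14,800.00) = R$1,925.04 + 32.48% × R$14,294.00 = R$6,567.73
Long-Term Care Levy: cap R$174,564.00 − YTD R$152,220.00 = R$22,344.00 subject; 7.1% × R$22,344.00 = R$1,586.42
Total: R$6,567.73 + R$1,586.42 = R$8,154.15

R$8,154.15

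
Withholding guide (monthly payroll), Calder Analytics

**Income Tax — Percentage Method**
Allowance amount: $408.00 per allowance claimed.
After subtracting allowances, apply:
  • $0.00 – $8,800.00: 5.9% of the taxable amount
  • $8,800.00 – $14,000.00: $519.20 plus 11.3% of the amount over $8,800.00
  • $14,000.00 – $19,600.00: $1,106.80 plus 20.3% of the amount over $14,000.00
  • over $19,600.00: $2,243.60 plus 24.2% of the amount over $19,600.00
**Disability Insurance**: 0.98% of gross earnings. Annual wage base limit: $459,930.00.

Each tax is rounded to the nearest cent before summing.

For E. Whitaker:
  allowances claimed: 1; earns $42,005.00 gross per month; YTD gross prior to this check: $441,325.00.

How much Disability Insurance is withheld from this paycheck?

Disability Insurance: cap $459,930.00 − YTD $441,325.00 = $18,605.00 subject; 0.98% × $18,605.00 = $182.33

$182.33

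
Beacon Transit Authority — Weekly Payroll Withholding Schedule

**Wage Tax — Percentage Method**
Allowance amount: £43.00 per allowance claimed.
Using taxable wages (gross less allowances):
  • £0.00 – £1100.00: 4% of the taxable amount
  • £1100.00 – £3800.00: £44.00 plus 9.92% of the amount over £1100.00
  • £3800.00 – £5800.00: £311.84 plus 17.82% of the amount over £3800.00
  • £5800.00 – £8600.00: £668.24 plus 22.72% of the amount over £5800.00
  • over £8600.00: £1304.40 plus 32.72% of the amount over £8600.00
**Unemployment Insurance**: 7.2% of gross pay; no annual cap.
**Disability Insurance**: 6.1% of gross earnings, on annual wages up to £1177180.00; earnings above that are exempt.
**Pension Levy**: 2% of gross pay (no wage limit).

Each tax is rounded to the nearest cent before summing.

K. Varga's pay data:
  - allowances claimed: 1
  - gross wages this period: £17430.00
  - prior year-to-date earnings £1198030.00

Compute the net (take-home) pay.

£11646.93

Wage Tax: taxable = £17430.00 − 1×£43.00 = £17387.00
  £1304.40 + 32.72% × (£17387.00 − £8600.00) = £1304.40 + 32.72% × £8787.00 = £4179.51
Unemployment Insurance: 7.2% × £17430.00 = £1254.96
Disability Insurance: YTD £1198030.00 ≥ cap £1177180.00 → £0.00
Pension Levy: 2% × £17430.00 = £348.60
Total withheld: £4179.51 + £1254.96 + £0.00 + £348.60 = £5783.07
Net pay: £17430.00 − £5783.07 = £11646.93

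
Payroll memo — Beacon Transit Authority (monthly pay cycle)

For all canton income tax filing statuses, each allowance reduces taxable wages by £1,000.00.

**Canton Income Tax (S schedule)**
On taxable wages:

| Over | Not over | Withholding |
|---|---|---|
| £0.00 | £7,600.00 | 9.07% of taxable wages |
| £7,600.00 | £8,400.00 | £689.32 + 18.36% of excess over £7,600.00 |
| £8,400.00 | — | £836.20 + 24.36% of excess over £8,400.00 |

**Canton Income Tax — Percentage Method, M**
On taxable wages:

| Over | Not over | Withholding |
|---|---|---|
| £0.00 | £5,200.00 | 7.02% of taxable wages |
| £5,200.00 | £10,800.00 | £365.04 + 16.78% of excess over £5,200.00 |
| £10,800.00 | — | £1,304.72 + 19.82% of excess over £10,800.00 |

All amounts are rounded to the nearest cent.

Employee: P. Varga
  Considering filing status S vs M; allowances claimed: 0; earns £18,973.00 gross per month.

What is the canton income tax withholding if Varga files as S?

£3,411.78

Canton Income Tax (S): taxable = £18,973.00
  £836.20 + 24.36% × (£18,973.00 − £8,400.00) = £836.20 + 24.36% × £10,573.00 = £3,411.78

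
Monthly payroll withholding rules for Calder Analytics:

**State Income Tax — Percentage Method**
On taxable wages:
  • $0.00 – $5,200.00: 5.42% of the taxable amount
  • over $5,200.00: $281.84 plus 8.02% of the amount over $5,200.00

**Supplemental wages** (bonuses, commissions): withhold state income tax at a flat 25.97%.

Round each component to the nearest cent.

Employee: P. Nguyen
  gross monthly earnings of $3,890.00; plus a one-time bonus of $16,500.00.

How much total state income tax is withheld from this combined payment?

$4,495.89

State Income Tax: taxable = $3,890.00
  5.42% × $3,890.00 = $210.84
Supplemental (25.97% flat on bonus): 25.97% × $16,500.00 = $4,285.05
Total state income tax: $210.84 + $4,285.05 = $4,495.89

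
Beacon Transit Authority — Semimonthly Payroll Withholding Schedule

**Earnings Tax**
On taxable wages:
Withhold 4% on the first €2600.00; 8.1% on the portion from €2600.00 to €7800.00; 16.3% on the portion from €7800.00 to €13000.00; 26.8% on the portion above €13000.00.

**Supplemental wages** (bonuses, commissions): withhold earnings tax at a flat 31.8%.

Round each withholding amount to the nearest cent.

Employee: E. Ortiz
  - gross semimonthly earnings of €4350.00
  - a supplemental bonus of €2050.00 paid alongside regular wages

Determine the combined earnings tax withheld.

Earnings Tax: taxable = €4350.00
  €104.00 + 8.1% × (€4350.00 − €2600.00) = €104.00 + 8.1% × €1750.00 = €245.75
Supplemental (31.8% flat on bonus): 31.8% × €2050.00 = €651.90
Total earnings tax: €245.75 + €651.90 = €897.65

€897.65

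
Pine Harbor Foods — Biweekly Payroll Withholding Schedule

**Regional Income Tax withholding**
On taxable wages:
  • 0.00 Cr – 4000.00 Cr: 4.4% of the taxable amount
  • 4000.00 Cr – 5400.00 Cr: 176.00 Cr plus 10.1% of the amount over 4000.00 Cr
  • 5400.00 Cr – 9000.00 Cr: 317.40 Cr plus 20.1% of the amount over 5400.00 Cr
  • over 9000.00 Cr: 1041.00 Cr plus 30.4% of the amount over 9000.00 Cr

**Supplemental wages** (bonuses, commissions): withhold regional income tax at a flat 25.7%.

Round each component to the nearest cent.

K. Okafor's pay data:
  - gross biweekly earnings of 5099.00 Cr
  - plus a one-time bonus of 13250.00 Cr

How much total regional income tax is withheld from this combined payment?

Regional Income Tax: taxable = 5099.00 Cr
  176.00 Cr + 10.1% × (5099.00 Cr − 4000.00 Cr) = 176.00 Cr + 10.1% × 1099.00 Cr = 287.00 Cr
Supplemental (25.7% flat on bonus): 25.7% × 13250.00 Cr = 3405.25 Cr
Total regional income tax: 287.00 Cr + 3405.25 Cr = 3692.25 Cr

3692.25 Cr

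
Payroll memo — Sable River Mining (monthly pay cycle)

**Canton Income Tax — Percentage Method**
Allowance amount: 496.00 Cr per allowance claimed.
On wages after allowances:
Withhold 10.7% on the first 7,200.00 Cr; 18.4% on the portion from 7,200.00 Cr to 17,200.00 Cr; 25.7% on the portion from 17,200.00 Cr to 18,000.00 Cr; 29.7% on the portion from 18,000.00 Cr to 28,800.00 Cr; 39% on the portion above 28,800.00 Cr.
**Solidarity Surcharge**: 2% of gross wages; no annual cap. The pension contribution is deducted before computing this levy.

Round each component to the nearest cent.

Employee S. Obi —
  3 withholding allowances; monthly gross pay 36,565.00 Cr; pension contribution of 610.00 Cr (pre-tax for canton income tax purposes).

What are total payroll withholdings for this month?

8,952.83 Cr

Canton Income Tax: taxable = 36,565.00 Cr − 610.00 Cr − 3×496.00 Cr = 34,467.00 Cr
  6,023.60 Cr + 39% × (34,467.00 Cr − 28,800.00 Cr) = 6,023.60 Cr + 39% × 5,667.00 Cr = 8,233.73 Cr
Solidarity Surcharge: 2% × 35,955.00 Cr = 719.10 Cr
Total: 8,233.73 Cr + 719.10 Cr = 8,952.83 Cr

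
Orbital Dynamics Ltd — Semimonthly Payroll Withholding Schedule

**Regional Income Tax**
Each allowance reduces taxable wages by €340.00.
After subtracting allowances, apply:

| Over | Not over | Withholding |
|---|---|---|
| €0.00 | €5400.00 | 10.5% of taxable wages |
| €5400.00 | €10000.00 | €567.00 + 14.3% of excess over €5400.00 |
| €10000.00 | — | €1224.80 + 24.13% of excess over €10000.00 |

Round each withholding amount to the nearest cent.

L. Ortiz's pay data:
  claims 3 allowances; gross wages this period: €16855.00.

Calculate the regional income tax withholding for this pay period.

Regional Income Tax: taxable = €16855.00 − 3×€340.00 = €15835.00
  €1224.80 + 24.13% × (€15835.00 − €10000.00) = €1224.80 + 24.13% × €5835.00 = €2632.79

€2632.79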